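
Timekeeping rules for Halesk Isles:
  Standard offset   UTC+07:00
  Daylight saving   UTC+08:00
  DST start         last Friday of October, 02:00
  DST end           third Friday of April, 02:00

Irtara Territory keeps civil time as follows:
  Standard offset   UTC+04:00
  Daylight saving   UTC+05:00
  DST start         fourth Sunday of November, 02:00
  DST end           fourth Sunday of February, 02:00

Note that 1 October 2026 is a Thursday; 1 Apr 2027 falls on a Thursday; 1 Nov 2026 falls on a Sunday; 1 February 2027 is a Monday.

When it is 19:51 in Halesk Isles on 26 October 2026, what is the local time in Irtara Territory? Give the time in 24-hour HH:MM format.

1 October 2026 is a Thursday, so Fridays fall on 2, 9, 16, 23, 30; the last is October 30.
1 April 2027 is a Thursday, so the first Friday is April 2 and the third is April 16.
Daylight saving runs 30 October 2026 – 16 April 2027; 26 October 2026 is outside that window, so Halesk Isles is on standard time at UTC+07:00.
19:51 Halesk Isles − 7h = 12:51 UTC.
1 November 2026 is a Sunday, so the first Sunday is November 1 and the fourth is November 22.
1 February 2027 is a Monday, so the first Sunday is February 7 and the fourth is February 28.
At the standard offset (UTC+04:00), 12:51 UTC + 4h = 16:51 Irtara Territory standard time.
Daylight saving runs 22 November 2026 – 28 February 2027; the standard-time date in Irtara Territory, 26 October 2026, is outside that window, so Irtara Territory is on standard time at UTC+04:00.
12:51 UTC + 4h = 16:51 Irtara Territory.

16:51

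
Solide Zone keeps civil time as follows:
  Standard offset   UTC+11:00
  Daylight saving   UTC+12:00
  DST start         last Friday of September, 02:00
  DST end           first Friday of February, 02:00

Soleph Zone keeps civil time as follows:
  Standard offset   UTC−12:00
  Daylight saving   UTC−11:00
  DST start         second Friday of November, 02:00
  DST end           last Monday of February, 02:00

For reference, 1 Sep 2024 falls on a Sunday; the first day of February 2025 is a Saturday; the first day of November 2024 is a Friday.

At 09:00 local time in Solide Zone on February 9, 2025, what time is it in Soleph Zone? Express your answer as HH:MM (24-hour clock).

11:00

1 September 2024 is a Sunday, so Fridays fall on 6, 13, 20, 27; the last is September 27.
1 February 2025 is a Saturday, so the first Friday is February 7.
February 9, 2025 does not fall between 27 September 2024 and 7 February 2025, so daylight saving is not in effect and Solide Zone is at UTC+11:00.
09:00 Solide Zone − 11h = 22:00 UTC (rolling into the previous day, 8 February 2025).
1 November 2024 is a Friday, so the first Friday is November 1 and the second is November 8.
1 February 2025 is a Saturday, so Mondays fall on 3, 10, 17, 24; the last is February 24.
At the standard offset (UTC−12:00), 22:00 UTC − 12h = 10:00 Soleph Zone standard time.
The standard-time date in Soleph Zone, February 8, 2025, lies within the daylight-saving period (8 November 2024 – 24 February 2025), so Soleph Zone is on daylight time, UTC−11:00.
22:00 UTC − 11h = 11:00 Soleph Zone.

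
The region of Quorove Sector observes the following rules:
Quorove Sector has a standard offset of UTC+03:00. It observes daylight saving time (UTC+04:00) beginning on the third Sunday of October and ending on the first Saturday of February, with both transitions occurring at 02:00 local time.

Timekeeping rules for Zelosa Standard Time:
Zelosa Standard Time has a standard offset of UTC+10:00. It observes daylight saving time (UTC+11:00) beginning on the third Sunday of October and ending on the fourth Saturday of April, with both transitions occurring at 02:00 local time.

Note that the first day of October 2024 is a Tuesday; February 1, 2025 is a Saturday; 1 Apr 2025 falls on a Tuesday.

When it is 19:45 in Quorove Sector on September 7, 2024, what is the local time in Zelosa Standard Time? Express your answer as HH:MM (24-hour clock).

1 October 2024 is a Tuesday, so the first Sunday is October 6 and the third is October 20.
1 February 2025 is a Saturday, so the first Saturday is February 1.
September 7, 2024 is outside the daylight-saving period (20 October 2024 – 1 February 2025), so Quorove Sector is on standard time, UTC+03:00.
19:45 Quorove Sector − 3h = 16:45 UTC.
1 October 2024 is a Tuesday, so the first Sunday is October 6 and the third is October 20.
1 April 2025 is a Tuesday, so the first Saturday is April 5 and the fourth is April 26.
At the standard offset (UTC+10:00), 16:45 UTC + 10h = 02:45 Zelosa Standard Time standard time (rolling into the next day, 8 September 2024).
The standard-time date in Zelosa Standard Time, September 8, 2024, is outside the daylight-saving period (20 October 2024 – 26 April 2025), so Zelosa Standard Time is on standard time, UTC+10:00.
16:45 UTC + 10h = 02:45 Zelosa Standard Time (rolling into the next day, 8 September 2024).

02:45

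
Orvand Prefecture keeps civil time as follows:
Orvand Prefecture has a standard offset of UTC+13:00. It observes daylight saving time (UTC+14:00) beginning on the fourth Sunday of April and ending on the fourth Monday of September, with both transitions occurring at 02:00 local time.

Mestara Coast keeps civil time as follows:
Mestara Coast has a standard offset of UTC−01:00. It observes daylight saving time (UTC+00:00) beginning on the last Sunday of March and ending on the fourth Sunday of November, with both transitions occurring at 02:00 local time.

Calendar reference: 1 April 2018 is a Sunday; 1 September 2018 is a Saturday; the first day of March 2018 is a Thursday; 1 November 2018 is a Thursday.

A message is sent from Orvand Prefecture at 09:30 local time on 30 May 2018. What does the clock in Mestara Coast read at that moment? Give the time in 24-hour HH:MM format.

19:30

1 April 2018 is a Sunday, so the first Sunday is April 1 and the fourth is April 22.
1 September 2018 is a Saturday, so the first Monday is September 3 and the fourth is September 24.
Daylight saving runs 22 April – 24 September; 30 May 2018 is inside that window, so Orvand Prefecture is at UTC+14:00.
09:30 Orvand Prefecture − 14h = 19:30 UTC (rolling into the previous day, 29 May 2018).
1 March 2018 is a Thursday, so Sundays fall on 4, 11, 18, 25; the last is March 25.
1 November 2018 is a Thursday, so the first Sunday is November 4 and the fourth is November 25.
At the standard offset (UTC−01:00), 19:30 UTC − 1h = 18:30 Mestara Coast standard time.
The standard-time date in Mestara Coast, 29 May 2018, falls between 25 March and 25 November, so daylight saving is in effect and Mestara Coast is at UTC+00:00.
19:30 UTC + 0h = 19:30 Mestara Coast.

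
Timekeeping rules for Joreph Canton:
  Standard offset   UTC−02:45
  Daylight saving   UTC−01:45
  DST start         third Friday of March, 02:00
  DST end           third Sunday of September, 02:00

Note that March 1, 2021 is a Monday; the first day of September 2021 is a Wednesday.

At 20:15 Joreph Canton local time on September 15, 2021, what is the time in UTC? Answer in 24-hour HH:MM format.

22:00

1 March 2021 is a Monday, so the first Friday is March 5 and the third is March 19.
1 September 2021 is a Wednesday, so the first Sunday is September 5 and the third is September 19.
September 15, 2021 falls between 19 March and 19 September, so daylight saving is in effect and Joreph Canton is at UTC−01:45.
20:15 local + 1h45m = 22:00 UTC.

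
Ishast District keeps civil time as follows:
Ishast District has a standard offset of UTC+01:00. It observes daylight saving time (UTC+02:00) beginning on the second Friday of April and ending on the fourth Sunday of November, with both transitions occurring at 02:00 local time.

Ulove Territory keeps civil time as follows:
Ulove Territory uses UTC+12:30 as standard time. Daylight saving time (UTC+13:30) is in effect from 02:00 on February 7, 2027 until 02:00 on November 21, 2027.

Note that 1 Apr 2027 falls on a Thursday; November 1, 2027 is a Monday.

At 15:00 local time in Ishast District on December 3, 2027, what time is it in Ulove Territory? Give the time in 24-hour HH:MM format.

02:30

1 April 2027 is a Thursday, so the first Friday is April 2 and the second is April 9.
1 November 2027 is a Monday, so the first Sunday is November 7 and the fourth is November 28.
December 3, 2027 is outside the daylight-saving period (9 April – 28 November), so Ishast District is on standard time, UTC+01:00.
15:00 Ishast District − 1h = 14:00 UTC.
At the standard offset (UTC+12:30), 14:00 UTC + 12h30m = 02:30 Ulove Territory standard time (rolling into the next day, 4 December 2027).
Daylight saving runs 7 February – 21 November; the standard-time date in Ulove Territory, December 4, 2027, is outside that window, so Ulove Territory is on standard time at UTC+12:30.
14:00 UTC + 12h30m = 02:30 Ulove Territory (rolling into the next day, 4 December 2027).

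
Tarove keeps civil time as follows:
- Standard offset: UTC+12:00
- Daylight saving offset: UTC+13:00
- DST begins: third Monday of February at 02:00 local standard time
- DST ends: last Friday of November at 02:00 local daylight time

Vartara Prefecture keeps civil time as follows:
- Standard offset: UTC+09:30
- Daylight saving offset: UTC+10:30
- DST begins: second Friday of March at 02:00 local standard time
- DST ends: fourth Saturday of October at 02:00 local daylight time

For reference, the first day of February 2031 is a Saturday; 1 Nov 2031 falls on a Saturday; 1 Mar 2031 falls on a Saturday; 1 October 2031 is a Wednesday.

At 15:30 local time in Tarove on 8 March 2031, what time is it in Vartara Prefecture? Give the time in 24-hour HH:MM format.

1 February 2031 is a Saturday, so the first Monday is February 3 and the third is February 17.
1 November 2031 is a Saturday, so Fridays fall on 7, 14, 21, 28; the last is November 28.
8 March 2031 lies within the daylight-saving period (17 February – 28 November), so Tarove is on daylight time, UTC+13:00.
15:30 Tarove − 13h = 02:30 UTC.
1 March 2031 is a Saturday, so the first Friday is March 7 and the second is March 14.
1 October 2031 is a Wednesday, so the first Saturday is October 4 and the fourth is October 25.
At the standard offset (UTC+09:30), 02:30 UTC + 9h30m = 12:00 Vartara Prefecture standard time.
The standard-time date in Vartara Prefecture, 8 March 2031, does not fall between 14 March and 25 October, so daylight saving is not in effect and Vartara Prefecture is at UTC+09:30.
02:30 UTC + 9h30m = 12:00 Vartara Prefecture.

12:00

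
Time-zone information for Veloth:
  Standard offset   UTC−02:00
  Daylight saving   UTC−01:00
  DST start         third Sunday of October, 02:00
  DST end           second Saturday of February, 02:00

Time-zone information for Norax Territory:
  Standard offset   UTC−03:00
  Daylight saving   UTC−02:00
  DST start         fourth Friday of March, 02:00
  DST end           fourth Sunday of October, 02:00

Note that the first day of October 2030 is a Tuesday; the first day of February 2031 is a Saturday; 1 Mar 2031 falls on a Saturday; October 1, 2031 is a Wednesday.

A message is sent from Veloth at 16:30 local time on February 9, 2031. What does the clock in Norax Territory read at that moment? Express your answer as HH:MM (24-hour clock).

1 October 2030 is a Tuesday, so the first Sunday is October 6 and the third is October 20.
1 February 2031 is a Saturday, so the first Saturday is February 1 and the second is February 8.
Daylight saving runs 20 October 2030 – 8 February 2031; February 9, 2031 is outside that window, so Veloth is on standard time at UTC−02:00.
16:30 Veloth + 2h = 18:30 UTC.
1 March 2031 is a Saturday, so the first Friday is March 7 and the fourth is March 28.
1 October 2031 is a Wednesday, so the first Sunday is October 5 and the fourth is October 26.
At the standard offset (UTC−03:00), 18:30 UTC − 3h = 15:30 Norax Territory standard time.
Daylight saving runs 28 March – 26 October; the standard-time date in Norax Territory, February 9, 2031, is outside that window, so Norax Territory is on standard time at UTC−03:00.
18:30 UTC − 3h = 15:30 Norax Territory.

15:30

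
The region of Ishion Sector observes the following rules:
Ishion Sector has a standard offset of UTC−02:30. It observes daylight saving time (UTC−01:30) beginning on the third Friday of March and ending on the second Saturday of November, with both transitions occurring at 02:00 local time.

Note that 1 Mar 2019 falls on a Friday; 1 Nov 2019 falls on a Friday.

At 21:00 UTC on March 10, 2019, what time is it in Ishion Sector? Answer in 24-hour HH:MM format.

1 March 2019 is a Friday, so the first Friday is March 1 and the third is March 15.
1 November 2019 is a Friday, so the first Saturday is November 2 and the second is November 9.
At the standard offset (UTC−02:30), 21:00 UTC − 2h30m = 18:30 Ishion Sector standard time.
Daylight saving runs 15 March – 9 November; the standard-time date in Ishion Sector, March 10, 2019, is outside that window, so Ishion Sector is on standard time at UTC−02:30.
21:00 UTC − 2h30m = 18:30 local.

18:30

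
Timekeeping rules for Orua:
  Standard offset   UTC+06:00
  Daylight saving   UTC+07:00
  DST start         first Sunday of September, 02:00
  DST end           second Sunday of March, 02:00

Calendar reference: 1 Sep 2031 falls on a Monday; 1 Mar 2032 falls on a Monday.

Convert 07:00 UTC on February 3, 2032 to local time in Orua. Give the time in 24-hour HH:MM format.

14:00

1 September 2031 is a Monday, so the first Sunday is September 7.
1 March 2032 is a Monday, so the first Sunday is March 7 and the second is March 14.
At the standard offset (UTC+06:00), 07:00 UTC + 6h = 13:00 Orua standard time.
The standard-time date in Orua, February 3, 2032, lies within the daylight-saving period (7 September 2031 – 14 March 2032), so Orua is on daylight time, UTC+07:00.
07:00 UTC + 7h = 14:00 local.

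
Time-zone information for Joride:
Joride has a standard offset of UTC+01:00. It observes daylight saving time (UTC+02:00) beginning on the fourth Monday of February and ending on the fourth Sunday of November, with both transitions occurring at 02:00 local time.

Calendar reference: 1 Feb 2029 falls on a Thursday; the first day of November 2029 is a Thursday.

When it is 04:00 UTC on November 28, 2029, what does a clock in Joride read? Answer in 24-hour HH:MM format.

05:00

1 February 2029 is a Thursday, so the first Monday is February 5 and the fourth is February 26.
1 November 2029 is a Thursday, so the first Sunday is November 4 and the fourth is November 25.
At the standard offset (UTC+01:00), 04:00 UTC + 1h = 05:00 Joride standard time.
Daylight saving runs 26 February – 25 November; the standard-time date in Joride, November 28, 2029, is outside that window, so Joride is on standard time at UTC+01:00.
04:00 UTC + 1h = 05:00 local.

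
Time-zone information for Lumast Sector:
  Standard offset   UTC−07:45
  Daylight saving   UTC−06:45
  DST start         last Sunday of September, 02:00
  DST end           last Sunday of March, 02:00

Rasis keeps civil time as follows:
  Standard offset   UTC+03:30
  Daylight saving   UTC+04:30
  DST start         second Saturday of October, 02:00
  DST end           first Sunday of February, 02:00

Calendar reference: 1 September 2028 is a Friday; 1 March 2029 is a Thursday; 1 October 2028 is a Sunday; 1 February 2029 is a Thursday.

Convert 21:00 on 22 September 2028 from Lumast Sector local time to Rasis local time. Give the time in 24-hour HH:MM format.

1 September 2028 is a Friday, so Sundays fall on 3, 10, 17, 24; the last is September 24.
1 March 2029 is a Thursday, so Sundays fall on 4, 11, 18, 25; the last is March 25.
22 September 2028 is outside the daylight-saving period (24 September 2028 – 25 March 2029), so Lumast Sector is on standard time, UTC−07:45.
21:00 Lumast Sector + 7h45m = 04:45 UTC (rolling into the next day, 23 September 2028).
1 October 2028 is a Sunday, so the first Saturday is October 7 and the second is October 14.
1 February 2029 is a Thursday, so the first Sunday is February 4.
At the standard offset (UTC+03:30), 04:45 UTC + 3h30m = 08:15 Rasis standard time.
The standard-time date in Rasis, 23 September 2028, is outside the daylight-saving period (14 October 2028 – 4 February 2029), so Rasis is on standard time, UTC+03:30.
04:45 UTC + 3h30m = 08:15 Rasis.

08:15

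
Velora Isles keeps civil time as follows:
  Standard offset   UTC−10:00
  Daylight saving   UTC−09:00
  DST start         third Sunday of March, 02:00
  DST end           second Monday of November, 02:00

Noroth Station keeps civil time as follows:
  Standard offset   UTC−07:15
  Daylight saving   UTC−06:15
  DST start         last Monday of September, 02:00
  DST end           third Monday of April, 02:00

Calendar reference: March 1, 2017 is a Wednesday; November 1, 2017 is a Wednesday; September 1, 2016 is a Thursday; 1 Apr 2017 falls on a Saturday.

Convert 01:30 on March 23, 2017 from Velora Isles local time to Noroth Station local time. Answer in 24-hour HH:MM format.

04:15

1 March 2017 is a Wednesday, so the first Sunday is March 5 and the third is March 19.
1 November 2017 is a Wednesday, so the first Monday is November 6 and the second is November 13.
March 23, 2017 falls between 19 March and 13 November, so daylight saving is in effect and Velora Isles is at UTC−09:00.
01:30 Velora Isles + 9h = 10:30 UTC.
1 September 2016 is a Thursday, so Mondays fall on 5, 12, 19, 26; the last is September 26.
1 April 2017 is a Saturday, so the first Monday is April 3 and the third is April 17.
At the standard offset (UTC−07:15), 10:30 UTC − 7h15m = 03:15 Noroth Station standard time.
The standard-time date in Noroth Station, March 23, 2017, lies within the daylight-saving period (26 September 2016 – 17 April 2017), so Noroth Station is on daylight time, UTC−06:15.
10:30 UTC − 6h15m = 04:15 Noroth Station.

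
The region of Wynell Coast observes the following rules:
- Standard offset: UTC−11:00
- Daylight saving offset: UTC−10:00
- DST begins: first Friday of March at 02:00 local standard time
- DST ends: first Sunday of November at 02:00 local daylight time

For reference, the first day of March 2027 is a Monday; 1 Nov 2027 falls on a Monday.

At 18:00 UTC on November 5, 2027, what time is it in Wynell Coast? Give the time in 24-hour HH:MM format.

08:00

1 March 2027 is a Monday, so the first Friday is March 5.
1 November 2027 is a Monday, so the first Sunday is November 7.
At the standard offset (UTC−11:00), 18:00 UTC − 11h = 07:00 Wynell Coast standard time.
The standard-time date in Wynell Coast, November 5, 2027, falls between 5 March and 7 November, so daylight saving is in effect and Wynell Coast is at UTC−10:00.
18:00 UTC − 10h = 08:00 local.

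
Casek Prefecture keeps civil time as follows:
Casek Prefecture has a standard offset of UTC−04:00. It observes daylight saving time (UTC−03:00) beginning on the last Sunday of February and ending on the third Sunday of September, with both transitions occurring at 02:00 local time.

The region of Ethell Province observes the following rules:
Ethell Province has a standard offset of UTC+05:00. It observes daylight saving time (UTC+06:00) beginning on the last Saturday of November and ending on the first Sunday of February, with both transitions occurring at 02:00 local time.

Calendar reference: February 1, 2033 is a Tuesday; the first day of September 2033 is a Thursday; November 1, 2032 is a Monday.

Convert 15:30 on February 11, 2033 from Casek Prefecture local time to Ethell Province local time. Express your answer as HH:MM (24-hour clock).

00:30

1 February 2033 is a Tuesday, so Sundays fall on 6, 13, 20, 27; the last is February 27.
1 September 2033 is a Thursday, so the first Sunday is September 4 and the third is September 18.
February 11, 2033 is outside the daylight-saving period (27 February – 18 September), so Casek Prefecture is on standard time, UTC−04:00.
15:30 Casek Prefecture + 4h = 19:30 UTC.
1 November 2032 is a Monday, so Saturdays fall on 6, 13, 20, 27; the last is November 27.
1 February 2033 is a Tuesday, so the first Sunday is February 6.
At the standard offset (UTC+05:00), 19:30 UTC + 5h = 00:30 Ethell Province standard time (rolling into the next day, 12 February 2033).
The standard-time date in Ethell Province, February 12, 2033, does not fall between 27 November 2032 and 6 February 2033, so daylight saving is not in effect and Ethell Province is at UTC+05:00.
19:30 UTC + 5h = 00:30 Ethell Province (rolling into the next day, 12 February 2033).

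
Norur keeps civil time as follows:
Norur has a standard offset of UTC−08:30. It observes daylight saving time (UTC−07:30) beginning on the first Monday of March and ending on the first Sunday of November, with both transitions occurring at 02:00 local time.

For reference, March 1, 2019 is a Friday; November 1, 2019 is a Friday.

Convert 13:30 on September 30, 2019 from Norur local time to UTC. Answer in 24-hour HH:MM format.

21:00

1 March 2019 is a Friday, so the first Monday is March 4.
1 November 2019 is a Friday, so the first Sunday is November 3.
September 30, 2019 lies within the daylight-saving period (4 March – 3 November), so Norur is on daylight time, UTC−07:30.
13:30 local + 7h30m = 21:00 UTC.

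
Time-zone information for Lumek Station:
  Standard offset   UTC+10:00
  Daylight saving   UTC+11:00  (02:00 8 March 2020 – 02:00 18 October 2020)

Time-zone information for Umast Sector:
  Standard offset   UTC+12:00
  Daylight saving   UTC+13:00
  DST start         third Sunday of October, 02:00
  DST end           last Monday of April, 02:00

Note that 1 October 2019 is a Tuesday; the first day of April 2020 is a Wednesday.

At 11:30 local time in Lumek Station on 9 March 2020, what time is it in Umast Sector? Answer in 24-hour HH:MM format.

13:30

9 March 2020 falls between 8 March and 18 October, so daylight saving is in effect and Lumek Station is at UTC+11:00.
11:30 Lumek Station − 11h = 00:30 UTC.
1 October 2019 is a Tuesday, so the first Sunday is October 6 and the third is October 20.
1 April 2020 is a Wednesday, so Mondays fall on 6, 13, 20, 27; the last is April 27.
At the standard offset (UTC+12:00), 00:30 UTC + 12h = 12:30 Umast Sector standard time.
The standard-time date in Umast Sector, 9 March 2020, lies within the daylight-saving period (20 October 2019 – 27 April 2020), so Umast Sector is on daylight time, UTC+13:00.
00:30 UTC + 13h = 13:30 Umast Sector.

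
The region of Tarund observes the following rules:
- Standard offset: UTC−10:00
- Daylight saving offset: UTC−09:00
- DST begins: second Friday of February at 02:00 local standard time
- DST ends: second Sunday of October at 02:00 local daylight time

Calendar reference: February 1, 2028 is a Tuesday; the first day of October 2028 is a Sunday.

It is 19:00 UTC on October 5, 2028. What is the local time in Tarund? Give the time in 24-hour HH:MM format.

10:00

1 February 2028 is a Tuesday, so the first Friday is February 4 and the second is February 11.
1 October 2028 is a Sunday, so the first Sunday is October 1 and the second is October 8.
At the standard offset (UTC−10:00), 19:00 UTC − 10h = 09:00 Tarund standard time.
The standard-time date in Tarund, October 5, 2028, lies within the daylight-saving period (11 February – 8 October), so Tarund is on daylight time, UTC−09:00.
19:00 UTC − 9h = 10:00 local.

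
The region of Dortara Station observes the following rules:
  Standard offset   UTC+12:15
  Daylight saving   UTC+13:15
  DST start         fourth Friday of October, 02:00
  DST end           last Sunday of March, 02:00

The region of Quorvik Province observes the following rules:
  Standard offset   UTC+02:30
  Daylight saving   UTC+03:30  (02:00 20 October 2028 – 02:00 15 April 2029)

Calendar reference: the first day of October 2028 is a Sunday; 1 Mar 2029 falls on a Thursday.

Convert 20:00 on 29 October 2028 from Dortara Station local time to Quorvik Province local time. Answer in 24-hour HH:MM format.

1 October 2028 is a Sunday, so the first Friday is October 6 and the fourth is October 27.
1 March 2029 is a Thursday, so Sundays fall on 4, 11, 18, 25; the last is March 25.
Daylight saving runs 27 October 2028 – 25 March 2029; 29 October 2028 is inside that window, so Dortara Station is at UTC+13:15.
20:00 Dortara Station − 13h15m = 06:45 UTC.
At the standard offset (UTC+02:30), 06:45 UTC + 2h30m = 09:15 Quorvik Province standard time.
The standard-time date in Quorvik Province, 29 October 2028, falls between 20 October 2028 and 15 April 2029, so daylight saving is in effect and Quorvik Province is at UTC+03:30.
06:45 UTC + 3h30m = 10:15 Quorvik Province.

10:15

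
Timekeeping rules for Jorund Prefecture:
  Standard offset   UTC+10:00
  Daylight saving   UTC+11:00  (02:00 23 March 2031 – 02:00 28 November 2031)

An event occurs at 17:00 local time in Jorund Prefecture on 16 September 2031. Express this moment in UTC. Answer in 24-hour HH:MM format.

16 September 2031 falls between 23 March and 28 November, so daylight saving is in effect and Jorund Prefecture is at UTC+11:00.
17:00 local − 11h = 06:00 UTC.

06:00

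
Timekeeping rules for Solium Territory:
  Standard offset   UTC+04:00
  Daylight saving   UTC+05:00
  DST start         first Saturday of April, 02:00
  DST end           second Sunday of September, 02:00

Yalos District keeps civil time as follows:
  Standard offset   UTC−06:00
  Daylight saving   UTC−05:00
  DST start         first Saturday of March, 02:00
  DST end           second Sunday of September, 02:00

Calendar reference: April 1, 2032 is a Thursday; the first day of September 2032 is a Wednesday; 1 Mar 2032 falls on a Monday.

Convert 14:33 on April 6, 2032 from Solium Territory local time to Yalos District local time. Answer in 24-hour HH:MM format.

1 April 2032 is a Thursday, so the first Saturday is April 3.
1 September 2032 is a Wednesday, so the first Sunday is September 5 and the second is September 12.
April 6, 2032 lies within the daylight-saving period (3 April – 12 September), so Solium Territory is on daylight time, UTC+05:00.
14:33 Solium Territory − 5h = 09:33 UTC.
1 March 2032 is a Monday, so the first Saturday is March 6.
1 September 2032 is a Wednesday, so the first Sunday is September 5 and the second is September 12.
At the standard offset (UTC−06:00), 09:33 UTC − 6h = 03:33 Yalos District standard time.
The standard-time date in Yalos District, April 6, 2032, lies within the daylight-saving period (6 March – 12 September), so Yalos District is on daylight time, UTC−05:00.
09:33 UTC − 5h = 04:33 Yalos District.

04:33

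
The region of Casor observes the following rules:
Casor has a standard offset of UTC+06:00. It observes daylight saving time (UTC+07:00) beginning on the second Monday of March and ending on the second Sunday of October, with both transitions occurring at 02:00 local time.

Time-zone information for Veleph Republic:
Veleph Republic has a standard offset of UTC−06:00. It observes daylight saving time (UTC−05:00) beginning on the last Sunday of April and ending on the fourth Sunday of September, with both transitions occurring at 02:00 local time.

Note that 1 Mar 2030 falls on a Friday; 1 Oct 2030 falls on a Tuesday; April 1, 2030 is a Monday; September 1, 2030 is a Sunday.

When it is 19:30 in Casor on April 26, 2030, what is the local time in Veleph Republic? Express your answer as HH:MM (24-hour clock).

1 March 2030 is a Friday, so the first Monday is March 4 and the second is March 11.
1 October 2030 is a Tuesday, so the first Sunday is October 6 and the second is October 13.
April 26, 2030 lies within the daylight-saving period (11 March – 13 October), so Casor is on daylight time, UTC+07:00.
19:30 Casor − 7h = 12:30 UTC.
1 April 2030 is a Monday, so Sundays fall on 7, 14, 21, 28; the last is April 28.
1 September 2030 is a Sunday, so the first Sunday is September 1 and the fourth is September 22.
At the standard offset (UTC−06:00), 12:30 UTC − 6h = 06:30 Veleph Republic standard time.
The standard-time date in Veleph Republic, April 26, 2030, does not fall between 28 April and 22 September, so daylight saving is not in effect and Veleph Republic is at UTC−06:00.
12:30 UTC − 6h = 06:30 Veleph Republic.

06:30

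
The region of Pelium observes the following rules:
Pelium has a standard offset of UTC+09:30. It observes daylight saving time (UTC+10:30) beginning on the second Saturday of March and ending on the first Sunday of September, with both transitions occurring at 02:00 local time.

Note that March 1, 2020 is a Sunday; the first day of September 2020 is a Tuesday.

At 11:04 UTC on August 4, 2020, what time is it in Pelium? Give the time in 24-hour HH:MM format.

21:34

1 March 2020 is a Sunday, so the first Saturday is March 7 and the second is March 14.
1 September 2020 is a Tuesday, so the first Sunday is September 6.
At the standard offset (UTC+09:30), 11:04 UTC + 9h30m = 20:34 Pelium standard time.
The standard-time date in Pelium, August 4, 2020, lies within the daylight-saving period (14 March – 6 September), so Pelium is on daylight time, UTC+10:30.
11:04 UTC + 10h30m = 21:34 local.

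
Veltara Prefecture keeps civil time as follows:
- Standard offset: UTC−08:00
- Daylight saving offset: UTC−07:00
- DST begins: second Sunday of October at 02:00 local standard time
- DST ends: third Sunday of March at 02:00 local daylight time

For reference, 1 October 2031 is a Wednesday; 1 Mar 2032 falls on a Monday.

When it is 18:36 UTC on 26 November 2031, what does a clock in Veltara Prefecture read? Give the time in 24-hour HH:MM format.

11:36

1 October 2031 is a Wednesday, so the first Sunday is October 5 and the second is October 12.
1 March 2032 is a Monday, so the first Sunday is March 7 and the third is March 21.
At the standard offset (UTC−08:00), 18:36 UTC − 8h = 10:36 Veltara Prefecture standard time.
The standard-time date in Veltara Prefecture, 26 November 2031, falls between 12 October 2031 and 21 March 2032, so daylight saving is in effect and Veltara Prefecture is at UTC−07:00.
18:36 UTC − 7h = 11:36 local.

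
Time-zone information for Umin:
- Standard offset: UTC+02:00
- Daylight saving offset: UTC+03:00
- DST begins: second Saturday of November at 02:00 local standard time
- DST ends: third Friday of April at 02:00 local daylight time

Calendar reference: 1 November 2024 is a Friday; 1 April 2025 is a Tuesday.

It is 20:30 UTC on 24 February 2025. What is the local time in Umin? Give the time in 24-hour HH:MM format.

23:30

1 November 2024 is a Friday, so the first Saturday is November 2 and the second is November 9.
1 April 2025 is a Tuesday, so the first Friday is April 4 and the third is April 18.
At the standard offset (UTC+02:00), 20:30 UTC + 2h = 22:30 Umin standard time.
The standard-time date in Umin, 24 February 2025, falls between 9 November 2024 and 18 April 2025, so daylight saving is in effect and Umin is at UTC+03:00.
20:30 UTC + 3h = 23:30 local.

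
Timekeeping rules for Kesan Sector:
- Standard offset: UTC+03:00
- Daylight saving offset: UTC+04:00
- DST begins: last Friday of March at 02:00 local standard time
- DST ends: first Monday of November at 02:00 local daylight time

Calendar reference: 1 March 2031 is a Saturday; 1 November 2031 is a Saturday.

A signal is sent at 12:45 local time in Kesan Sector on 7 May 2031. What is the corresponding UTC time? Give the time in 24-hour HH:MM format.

1 March 2031 is a Saturday, so Fridays fall on 7, 14, 21, 28; the last is March 28.
1 November 2031 is a Saturday, so the first Monday is November 3.
7 May 2031 falls between 28 March and 3 November, so daylight saving is in effect and Kesan Sector is at UTC+04:00.
12:45 local − 4h = 08:45 UTC.

08:45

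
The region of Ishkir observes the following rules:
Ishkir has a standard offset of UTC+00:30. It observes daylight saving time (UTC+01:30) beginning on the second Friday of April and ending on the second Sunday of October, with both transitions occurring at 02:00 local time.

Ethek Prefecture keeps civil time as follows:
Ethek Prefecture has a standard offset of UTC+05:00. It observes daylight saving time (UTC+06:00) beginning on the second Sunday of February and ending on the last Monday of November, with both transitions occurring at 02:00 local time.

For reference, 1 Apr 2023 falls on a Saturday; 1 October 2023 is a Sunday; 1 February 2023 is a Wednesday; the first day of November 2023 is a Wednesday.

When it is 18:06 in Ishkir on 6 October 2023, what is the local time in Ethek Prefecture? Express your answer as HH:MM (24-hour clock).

22:36

1 April 2023 is a Saturday, so the first Friday is April 7 and the second is April 14.
1 October 2023 is a Sunday, so the first Sunday is October 1 and the second is October 8.
6 October 2023 lies within the daylight-saving period (14 April – 8 October), so Ishkir is on daylight time, UTC+01:30.
18:06 Ishkir − 1h30m = 16:36 UTC.
1 February 2023 is a Wednesday, so the first Sunday is February 5 and the second is February 12.
1 November 2023 is a Wednesday, so Mondays fall on 6, 13, 20, 27; the last is November 27.
At the standard offset (UTC+05:00), 16:36 UTC + 5h = 21:36 Ethek Prefecture standard time.
The standard-time date in Ethek Prefecture, 6 October 2023, falls between 12 February and 27 November, so daylight saving is in effect and Ethek Prefecture is at UTC+06:00.
16:36 UTC + 6h = 22:36 Ethek Prefecture.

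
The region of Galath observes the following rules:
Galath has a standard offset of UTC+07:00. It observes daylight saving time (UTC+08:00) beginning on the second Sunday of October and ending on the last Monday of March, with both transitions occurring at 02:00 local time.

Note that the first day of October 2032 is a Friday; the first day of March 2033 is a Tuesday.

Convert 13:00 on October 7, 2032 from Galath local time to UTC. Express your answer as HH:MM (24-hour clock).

06:00

1 October 2032 is a Friday, so the first Sunday is October 3 and the second is October 10.
1 March 2033 is a Tuesday, so Mondays fall on 7, 14, 21, 28; the last is March 28.
October 7, 2032 is outside the daylight-saving period (10 October 2032 – 28 March 2033), so Galath is on standard time, UTC+07:00.
13:00 local − 7h = 06:00 UTC.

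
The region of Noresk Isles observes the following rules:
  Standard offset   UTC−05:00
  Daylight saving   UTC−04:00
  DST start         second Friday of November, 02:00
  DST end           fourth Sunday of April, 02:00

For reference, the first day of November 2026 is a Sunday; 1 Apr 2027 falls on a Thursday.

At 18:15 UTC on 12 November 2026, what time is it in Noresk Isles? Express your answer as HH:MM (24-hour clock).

1 November 2026 is a Sunday, so the first Friday is November 6 and the second is November 13.
1 April 2027 is a Thursday, so the first Sunday is April 4 and the fourth is April 25.
At the standard offset (UTC−05:00), 18:15 UTC − 5h = 13:15 Noresk Isles standard time.
Daylight saving runs 13 November 2026 – 25 April 2027; the standard-time date in Noresk Isles, 12 November 2026, is outside that window, so Noresk Isles is on standard time at UTC−05:00.
18:15 UTC − 5h = 13:15 local.

13:15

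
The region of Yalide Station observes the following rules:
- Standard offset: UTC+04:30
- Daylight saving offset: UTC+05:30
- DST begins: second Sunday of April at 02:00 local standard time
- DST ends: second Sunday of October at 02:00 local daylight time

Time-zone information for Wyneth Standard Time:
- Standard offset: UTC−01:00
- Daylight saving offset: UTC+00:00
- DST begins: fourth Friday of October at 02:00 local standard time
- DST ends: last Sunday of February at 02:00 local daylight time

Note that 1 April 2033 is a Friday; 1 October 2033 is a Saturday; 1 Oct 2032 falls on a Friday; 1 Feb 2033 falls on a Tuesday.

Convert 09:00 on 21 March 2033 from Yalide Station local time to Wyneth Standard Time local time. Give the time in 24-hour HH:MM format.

03:30

1 April 2033 is a Friday, so the first Sunday is April 3 and the second is April 10.
1 October 2033 is a Saturday, so the first Sunday is October 2 and the second is October 9.
21 March 2033 is outside the daylight-saving period (10 April – 9 October), so Yalide Station is on standard time, UTC+04:30.
09:00 Yalide Station − 4h30m = 04:30 UTC.
1 October 2032 is a Friday, so the first Friday is October 1 and the fourth is October 22.
1 February 2033 is a Tuesday, so Sundays fall on 6, 13, 20, 27; the last is February 27.
At the standard offset (UTC−01:00), 04:30 UTC − 1h = 03:30 Wyneth Standard Time standard time.
Daylight saving runs 22 October 2032 – 27 February 2033; the standard-time date in Wyneth Standard Time, 21 March 2033, is outside that window, so Wyneth Standard Time is on standard time at UTC−01:00.
04:30 UTC − 1h = 03:30 Wyneth Standard Time.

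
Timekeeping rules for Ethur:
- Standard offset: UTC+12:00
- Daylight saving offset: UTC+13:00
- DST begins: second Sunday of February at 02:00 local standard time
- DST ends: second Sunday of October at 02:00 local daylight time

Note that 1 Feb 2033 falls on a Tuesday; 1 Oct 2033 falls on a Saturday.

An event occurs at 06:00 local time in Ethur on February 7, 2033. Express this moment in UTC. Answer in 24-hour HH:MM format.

18:00

1 February 2033 is a Tuesday, so the first Sunday is February 6 and the second is February 13.
1 October 2033 is a Saturday, so the first Sunday is October 2 and the second is October 9.
February 7, 2033 is outside the daylight-saving period (13 February – 9 October), so Ethur is on standard time, UTC+12:00.
06:00 local − 12h = 18:00 UTC (rolling into the previous day, 6 February 2033).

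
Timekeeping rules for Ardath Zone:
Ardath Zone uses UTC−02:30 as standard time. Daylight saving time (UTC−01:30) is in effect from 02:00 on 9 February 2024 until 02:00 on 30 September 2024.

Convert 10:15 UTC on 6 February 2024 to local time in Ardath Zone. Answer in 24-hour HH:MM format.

At the standard offset (UTC−02:30), 10:15 UTC − 2h30m = 07:45 Ardath Zone standard time.
The standard-time date in Ardath Zone, 6 February 2024, is outside the daylight-saving period (9 February – 30 September), so Ardath Zone is on standard time, UTC−02:30.
10:15 UTC − 2h30m = 07:45 local.

07:45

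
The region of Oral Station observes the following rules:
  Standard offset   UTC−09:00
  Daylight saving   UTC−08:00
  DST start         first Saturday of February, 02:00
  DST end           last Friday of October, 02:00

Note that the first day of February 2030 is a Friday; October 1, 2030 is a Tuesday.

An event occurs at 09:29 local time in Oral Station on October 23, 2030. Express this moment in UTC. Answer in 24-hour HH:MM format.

1 February 2030 is a Friday, so the first Saturday is February 2.
1 October 2030 is a Tuesday, so Fridays fall on 4, 11, 18, 25; the last is October 25.
October 23, 2030 lies within the daylight-saving period (2 February – 25 October), so Oral Station is on daylight time, UTC−08:00.
09:29 local + 8h = 17:29 UTC.

17:29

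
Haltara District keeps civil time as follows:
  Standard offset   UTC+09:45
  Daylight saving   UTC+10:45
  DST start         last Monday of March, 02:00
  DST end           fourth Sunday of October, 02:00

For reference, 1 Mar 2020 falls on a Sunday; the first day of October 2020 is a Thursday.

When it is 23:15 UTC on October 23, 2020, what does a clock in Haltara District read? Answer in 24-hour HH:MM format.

1 March 2020 is a Sunday, so Mondays fall on 2, 9, 16, 23, 30; the last is March 30.
1 October 2020 is a Thursday, so the first Sunday is October 4 and the fourth is October 25.
At the standard offset (UTC+09:45), 23:15 UTC + 9h45m = 09:00 Haltara District standard time (rolling into the next day, 24 October 2020).
Daylight saving runs 30 March – 25 October; the standard-time date in Haltara District, October 24, 2020, is inside that window, so Haltara District is at UTC+10:45.
23:15 UTC + 10h45m = 10:00 local (rolling into the next day, 24 October 2020).

10:00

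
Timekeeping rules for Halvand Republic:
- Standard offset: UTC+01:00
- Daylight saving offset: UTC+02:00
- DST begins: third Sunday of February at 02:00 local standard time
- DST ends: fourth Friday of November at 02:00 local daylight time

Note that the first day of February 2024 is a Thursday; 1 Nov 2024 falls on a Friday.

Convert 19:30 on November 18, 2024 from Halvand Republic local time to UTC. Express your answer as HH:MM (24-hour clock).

1 February 2024 is a Thursday, so the first Sunday is February 4 and the third is February 18.
1 November 2024 is a Friday, so the first Friday is November 1 and the fourth is November 22.
November 18, 2024 lies within the daylight-saving period (18 February – 22 November), so Halvand Republic is on daylight time, UTC+02:00.
19:30 local − 2h = 17:30 UTC.

17:30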